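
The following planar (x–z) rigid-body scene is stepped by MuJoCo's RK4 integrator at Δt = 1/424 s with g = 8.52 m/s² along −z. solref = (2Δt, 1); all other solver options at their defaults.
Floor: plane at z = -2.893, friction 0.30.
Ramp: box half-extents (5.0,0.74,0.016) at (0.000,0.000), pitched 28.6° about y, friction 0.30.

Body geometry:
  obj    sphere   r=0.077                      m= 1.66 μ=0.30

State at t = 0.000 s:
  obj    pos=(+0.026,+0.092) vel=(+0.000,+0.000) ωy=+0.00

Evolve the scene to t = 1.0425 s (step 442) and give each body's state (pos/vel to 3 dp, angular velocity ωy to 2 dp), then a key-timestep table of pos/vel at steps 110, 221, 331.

State at t = 1.0425 s:
  obj    pos=(+1.416,-0.666) vel=(+2.666,-1.454) ωy=+39.44

Key-timestep trajectory:
   step    t(s)  obj.x    obj.z    obj.vx   obj.vz 
    110  0.2594   +0.112  +0.045  +0.664  -0.362
    221  0.5212   +0.373  -0.098  +1.333  -0.727
    331  0.7807   +0.805  -0.333  +1.997  -1.089


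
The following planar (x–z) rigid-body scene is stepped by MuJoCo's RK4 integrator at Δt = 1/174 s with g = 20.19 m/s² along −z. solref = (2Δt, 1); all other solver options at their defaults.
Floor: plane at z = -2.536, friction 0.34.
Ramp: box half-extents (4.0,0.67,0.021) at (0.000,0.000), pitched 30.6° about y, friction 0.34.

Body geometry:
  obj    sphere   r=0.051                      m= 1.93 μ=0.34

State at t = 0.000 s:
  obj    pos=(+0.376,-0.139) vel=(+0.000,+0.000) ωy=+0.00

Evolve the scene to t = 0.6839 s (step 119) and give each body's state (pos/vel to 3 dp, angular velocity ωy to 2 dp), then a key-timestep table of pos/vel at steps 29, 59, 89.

State at t = 0.6839 s:
  obj    pos=(+1.854,-1.013) vel=(+4.321,-2.556) ωy=+98.42

Key-timestep trajectory:
   step    t(s)  obj.x    obj.z    obj.vx   obj.vz 
     29  0.1667   +0.464  -0.191  +1.053  -0.623
     59  0.3391   +0.739  -0.354  +2.143  -1.267
     89  0.5115   +1.203  -0.628  +3.232  -1.911


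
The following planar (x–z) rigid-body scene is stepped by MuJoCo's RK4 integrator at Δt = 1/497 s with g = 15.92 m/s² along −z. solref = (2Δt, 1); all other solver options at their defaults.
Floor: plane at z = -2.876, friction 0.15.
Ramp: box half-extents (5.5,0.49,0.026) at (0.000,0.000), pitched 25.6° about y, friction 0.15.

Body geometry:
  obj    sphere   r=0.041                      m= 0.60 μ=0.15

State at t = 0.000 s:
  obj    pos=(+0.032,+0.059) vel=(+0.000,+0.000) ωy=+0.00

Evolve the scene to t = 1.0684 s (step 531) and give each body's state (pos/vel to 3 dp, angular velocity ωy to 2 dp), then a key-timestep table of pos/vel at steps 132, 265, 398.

State at t = 1.0684 s:
  obj    pos=(+2.561,-1.153) vel=(+4.734,-2.268) ωy=+128.02

Key-timestep trajectory:
   step    t(s)  obj.x    obj.z    obj.vx   obj.vz 
    132  0.2656   +0.188  -0.016  +1.177  -0.564
    265  0.5332   +0.662  -0.243  +2.363  -1.132
    398  0.8008   +1.453  -0.622  +3.549  -1.700


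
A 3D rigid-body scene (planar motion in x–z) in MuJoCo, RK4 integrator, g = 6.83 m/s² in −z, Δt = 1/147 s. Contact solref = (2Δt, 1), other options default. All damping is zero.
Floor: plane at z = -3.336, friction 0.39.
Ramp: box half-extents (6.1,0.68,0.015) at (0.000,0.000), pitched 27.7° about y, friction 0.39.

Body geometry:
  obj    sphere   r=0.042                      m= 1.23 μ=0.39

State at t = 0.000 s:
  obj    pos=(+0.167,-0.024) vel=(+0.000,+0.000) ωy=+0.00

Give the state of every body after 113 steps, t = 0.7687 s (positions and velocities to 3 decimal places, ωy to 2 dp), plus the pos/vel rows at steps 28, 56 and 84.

State at t = 0.7687 s:
  obj    pos=(+0.761,-0.335) vel=(+1.543,-0.810) ωy=+41.49

Key-timestep trajectory:
   step    t(s)  obj.x    obj.z    obj.vx   obj.vz 
     28  0.1905   +0.204  -0.043  +0.382  -0.201
     56  0.3810   +0.313  -0.100  +0.765  -0.402
     84  0.5714   +0.495  -0.196  +1.147  -0.602


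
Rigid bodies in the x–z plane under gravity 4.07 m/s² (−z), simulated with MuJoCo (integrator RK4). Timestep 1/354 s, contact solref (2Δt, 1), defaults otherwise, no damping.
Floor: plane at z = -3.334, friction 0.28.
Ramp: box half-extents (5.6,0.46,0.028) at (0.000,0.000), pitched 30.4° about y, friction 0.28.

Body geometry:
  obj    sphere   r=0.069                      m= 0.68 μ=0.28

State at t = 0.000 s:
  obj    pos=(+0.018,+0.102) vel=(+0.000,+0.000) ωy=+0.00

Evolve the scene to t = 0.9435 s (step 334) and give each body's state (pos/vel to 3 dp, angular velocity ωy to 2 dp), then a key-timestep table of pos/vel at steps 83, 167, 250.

State at t = 0.9435 s:
  obj    pos=(+0.583,-0.229) vel=(+1.197,-0.702) ωy=+20.11

Key-timestep trajectory:
   step    t(s)  obj.x    obj.z    obj.vx   obj.vz 
     83  0.2345   +0.053  +0.081  +0.298  -0.175
    167  0.4718   +0.159  +0.019  +0.599  -0.351
    250  0.7062   +0.334  -0.084  +0.896  -0.526


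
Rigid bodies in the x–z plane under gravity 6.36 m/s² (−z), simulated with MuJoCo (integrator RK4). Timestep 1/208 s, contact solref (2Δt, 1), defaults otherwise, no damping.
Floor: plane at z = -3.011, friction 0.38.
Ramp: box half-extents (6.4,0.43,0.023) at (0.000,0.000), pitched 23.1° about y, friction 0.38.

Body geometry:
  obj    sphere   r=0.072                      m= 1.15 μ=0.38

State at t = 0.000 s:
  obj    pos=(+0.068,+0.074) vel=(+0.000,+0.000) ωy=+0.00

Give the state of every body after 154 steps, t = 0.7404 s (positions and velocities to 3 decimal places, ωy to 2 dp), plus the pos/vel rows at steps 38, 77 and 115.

State at t = 0.7404 s:
  obj    pos=(+0.517,-0.117) vel=(+1.214,-0.518) ωy=+18.32

Key-timestep trajectory:
   step    t(s)  obj.x    obj.z    obj.vx   obj.vz 
     38  0.1827   +0.095  +0.063  +0.300  -0.128
     77  0.3702   +0.180  +0.026  +0.607  -0.259
    115  0.5529   +0.319  -0.033  +0.906  -0.387


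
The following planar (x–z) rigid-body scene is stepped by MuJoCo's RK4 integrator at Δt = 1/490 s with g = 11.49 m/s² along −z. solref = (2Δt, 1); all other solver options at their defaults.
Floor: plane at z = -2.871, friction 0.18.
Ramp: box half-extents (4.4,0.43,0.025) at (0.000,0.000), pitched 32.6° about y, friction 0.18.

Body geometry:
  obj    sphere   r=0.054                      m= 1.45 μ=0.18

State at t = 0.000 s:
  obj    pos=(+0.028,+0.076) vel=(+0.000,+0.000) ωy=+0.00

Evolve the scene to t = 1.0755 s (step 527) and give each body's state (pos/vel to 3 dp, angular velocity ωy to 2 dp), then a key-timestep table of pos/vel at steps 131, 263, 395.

State at t = 1.0755 s:
  obj    pos=(+2.196,-1.311) vel=(+4.030,-2.580) ωy=+86.68

Key-timestep trajectory:
   step    t(s)  obj.x    obj.z    obj.vx   obj.vz 
    131  0.2673   +0.162  -0.010  +1.003  -0.640
    263  0.5367   +0.568  -0.270  +2.011  -1.290
    395  0.8061   +1.246  -0.703  +3.022  -1.931


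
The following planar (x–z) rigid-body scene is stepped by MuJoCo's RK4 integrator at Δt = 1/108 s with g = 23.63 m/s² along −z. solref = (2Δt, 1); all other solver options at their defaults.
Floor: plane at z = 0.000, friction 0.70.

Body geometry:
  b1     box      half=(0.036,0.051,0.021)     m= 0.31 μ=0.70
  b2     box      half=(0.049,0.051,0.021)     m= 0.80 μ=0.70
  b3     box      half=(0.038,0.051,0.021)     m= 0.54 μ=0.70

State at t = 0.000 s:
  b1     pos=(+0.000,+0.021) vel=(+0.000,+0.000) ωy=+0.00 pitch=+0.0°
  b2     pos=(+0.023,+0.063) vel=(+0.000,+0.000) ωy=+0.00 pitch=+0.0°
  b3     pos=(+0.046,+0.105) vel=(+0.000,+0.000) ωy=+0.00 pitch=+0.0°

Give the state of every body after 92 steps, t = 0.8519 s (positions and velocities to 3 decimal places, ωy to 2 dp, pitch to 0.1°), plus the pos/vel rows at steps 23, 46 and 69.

State at t = 0.8519 s:
  b1     pos=(+0.000,+0.021) vel=(+0.000,+0.000) ωy=+0.00 pitch=+0.3°
  b2     pos=(+0.024,+0.062) vel=(+0.001,+0.000) ωy=+0.00 pitch=+1.1°
  b3     pos=(+0.048,+0.104) vel=(+0.001,+0.000) ωy=+0.00 pitch=+1.2°

Key-timestep trajectory:
   step    t(s)  b1.x    b1.z    b1.vx   b1.vz   b2.x    b2.z    b2.vx   b2.vz   b3.x    b3.z    b3.vx   b3.vz 
     23  0.2130   +0.000  +0.021  +0.000  +0.000   +0.024  +0.062  +0.001  +0.000   +0.048  +0.104  +0.001  +0.000
     46  0.4259   +0.000  +0.021  +0.000  +0.000   +0.024  +0.062  +0.001  +0.000   +0.048  +0.104  +0.001  +0.000
     69  0.6389   +0.000  +0.021  +0.000  +0.000   +0.024  +0.062  +0.001  +0.000   +0.048  +0.104  +0.001  +0.000


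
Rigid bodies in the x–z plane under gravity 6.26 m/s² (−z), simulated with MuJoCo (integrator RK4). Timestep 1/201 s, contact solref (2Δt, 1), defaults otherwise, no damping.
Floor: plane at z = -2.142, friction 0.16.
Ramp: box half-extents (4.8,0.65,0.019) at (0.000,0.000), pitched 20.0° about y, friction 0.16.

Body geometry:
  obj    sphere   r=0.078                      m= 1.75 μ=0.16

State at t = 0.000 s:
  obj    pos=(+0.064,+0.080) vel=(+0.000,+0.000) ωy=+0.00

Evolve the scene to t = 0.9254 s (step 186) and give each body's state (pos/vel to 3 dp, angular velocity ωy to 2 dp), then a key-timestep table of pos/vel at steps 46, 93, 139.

State at t = 0.9254 s:
  obj    pos=(+0.679,-0.144) vel=(+1.330,-0.484) ωy=+18.14

Key-timestep trajectory:
   step    t(s)  obj.x    obj.z    obj.vx   obj.vz 
     46  0.2289   +0.102  +0.066  +0.329  -0.120
     93  0.4627   +0.218  +0.024  +0.665  -0.242
    139  0.6915   +0.408  -0.045  +0.994  -0.362


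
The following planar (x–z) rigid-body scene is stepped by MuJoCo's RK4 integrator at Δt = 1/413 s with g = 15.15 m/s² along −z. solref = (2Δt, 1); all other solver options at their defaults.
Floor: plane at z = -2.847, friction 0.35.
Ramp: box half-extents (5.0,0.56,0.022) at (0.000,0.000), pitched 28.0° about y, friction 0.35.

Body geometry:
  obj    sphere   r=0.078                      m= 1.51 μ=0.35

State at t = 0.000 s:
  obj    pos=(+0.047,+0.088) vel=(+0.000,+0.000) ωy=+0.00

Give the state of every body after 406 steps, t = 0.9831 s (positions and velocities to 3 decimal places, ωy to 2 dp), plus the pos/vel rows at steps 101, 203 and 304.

State at t = 0.9831 s:
  obj    pos=(+2.215,-1.064) vel=(+4.410,-2.345) ωy=+64.02

Key-timestep trajectory:
   step    t(s)  obj.x    obj.z    obj.vx   obj.vz 
    101  0.2446   +0.181  +0.017  +1.097  -0.583
    203  0.4915   +0.589  -0.200  +2.205  -1.172
    304  0.7361   +1.262  -0.558  +3.302  -1.756


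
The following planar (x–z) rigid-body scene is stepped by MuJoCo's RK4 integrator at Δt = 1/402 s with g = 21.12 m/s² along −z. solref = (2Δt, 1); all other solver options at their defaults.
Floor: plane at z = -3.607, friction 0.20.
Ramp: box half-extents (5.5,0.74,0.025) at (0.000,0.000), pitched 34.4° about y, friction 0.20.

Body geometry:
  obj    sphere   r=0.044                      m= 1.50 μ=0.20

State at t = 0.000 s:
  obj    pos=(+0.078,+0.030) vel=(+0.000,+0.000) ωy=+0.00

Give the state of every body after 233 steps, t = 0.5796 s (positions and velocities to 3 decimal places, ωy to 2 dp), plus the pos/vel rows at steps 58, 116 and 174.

State at t = 0.5796 s:
  obj    pos=(+1.260,-0.779) vel=(+4.076,-2.791) ωy=+112.24

Key-timestep trajectory:
   step    t(s)  obj.x    obj.z    obj.vx   obj.vz 
     58  0.1443   +0.151  -0.020  +1.015  -0.695
    116  0.2886   +0.371  -0.170  +2.030  -1.390
    174  0.4328   +0.737  -0.421  +3.044  -2.084


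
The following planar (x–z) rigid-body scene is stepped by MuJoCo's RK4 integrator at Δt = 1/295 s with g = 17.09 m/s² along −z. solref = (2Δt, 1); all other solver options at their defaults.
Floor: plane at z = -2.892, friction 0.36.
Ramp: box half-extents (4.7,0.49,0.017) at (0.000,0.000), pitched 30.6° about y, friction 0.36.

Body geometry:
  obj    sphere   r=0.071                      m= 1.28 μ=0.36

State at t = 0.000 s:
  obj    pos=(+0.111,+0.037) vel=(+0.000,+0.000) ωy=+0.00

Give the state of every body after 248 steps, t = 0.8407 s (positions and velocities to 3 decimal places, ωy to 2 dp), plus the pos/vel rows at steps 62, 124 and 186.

State at t = 0.8407 s:
  obj    pos=(+2.001,-1.081) vel=(+4.497,-2.659) ωy=+73.57

Key-timestep trajectory:
   step    t(s)  obj.x    obj.z    obj.vx   obj.vz 
     62  0.2102   +0.229  -0.033  +1.124  -0.665
    124  0.4203   +0.583  -0.243  +2.248  -1.330
    186  0.6305   +1.174  -0.592  +3.372  -1.994


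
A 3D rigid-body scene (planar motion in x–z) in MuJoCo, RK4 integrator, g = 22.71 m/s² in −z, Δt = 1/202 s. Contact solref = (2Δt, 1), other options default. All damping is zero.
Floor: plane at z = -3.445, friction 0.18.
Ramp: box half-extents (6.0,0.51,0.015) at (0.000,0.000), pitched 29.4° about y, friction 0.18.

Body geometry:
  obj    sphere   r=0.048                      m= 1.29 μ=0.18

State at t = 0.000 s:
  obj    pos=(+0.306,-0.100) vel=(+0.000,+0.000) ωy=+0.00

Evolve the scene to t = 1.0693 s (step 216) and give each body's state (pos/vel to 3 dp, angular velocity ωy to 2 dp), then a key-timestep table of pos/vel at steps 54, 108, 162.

State at t = 1.0693 s:
  obj    pos=(+4.273,-2.335) vel=(+7.419,-4.180) ωy=+177.35

Key-timestep trajectory:
   step    t(s)  obj.x    obj.z    obj.vx   obj.vz 
     54  0.2673   +0.554  -0.240  +1.855  -1.045
    108  0.5347   +1.298  -0.659  +3.710  -2.090
    162  0.8020   +2.538  -1.358  +5.565  -3.135


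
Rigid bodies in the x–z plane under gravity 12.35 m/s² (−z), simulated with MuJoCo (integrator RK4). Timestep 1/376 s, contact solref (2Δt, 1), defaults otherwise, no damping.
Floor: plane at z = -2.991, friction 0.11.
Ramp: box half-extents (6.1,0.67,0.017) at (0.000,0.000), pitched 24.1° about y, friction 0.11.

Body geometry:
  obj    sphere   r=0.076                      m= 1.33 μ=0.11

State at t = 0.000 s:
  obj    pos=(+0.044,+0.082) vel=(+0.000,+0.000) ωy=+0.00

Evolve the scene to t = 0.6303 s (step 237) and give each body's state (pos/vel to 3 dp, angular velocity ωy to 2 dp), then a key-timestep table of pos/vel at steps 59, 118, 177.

State at t = 0.6303 s:
  obj    pos=(+0.734,-0.226) vel=(+2.184,-0.993) ωy=+25.63

Key-timestep trajectory:
   step    t(s)  obj.x    obj.z    obj.vx   obj.vz 
     59  0.1569   +0.087  +0.063  +0.544  -0.249
    118  0.3138   +0.215  +0.006  +1.086  -0.499
    177  0.4707   +0.429  -0.090  +1.634  -0.735


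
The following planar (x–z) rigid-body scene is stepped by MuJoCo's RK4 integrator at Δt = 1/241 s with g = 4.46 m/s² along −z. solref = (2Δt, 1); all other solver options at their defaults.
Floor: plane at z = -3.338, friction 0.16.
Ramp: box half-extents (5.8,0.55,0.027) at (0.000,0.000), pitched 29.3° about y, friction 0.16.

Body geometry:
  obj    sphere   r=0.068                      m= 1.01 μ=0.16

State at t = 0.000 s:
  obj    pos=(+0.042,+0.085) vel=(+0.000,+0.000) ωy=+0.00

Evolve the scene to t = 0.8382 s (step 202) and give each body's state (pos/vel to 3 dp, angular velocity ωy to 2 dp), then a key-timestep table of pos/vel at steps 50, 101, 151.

State at t = 0.8382 s:
  obj    pos=(+0.522,-0.184) vel=(+1.143,-0.639) ωy=+19.10

Key-timestep trajectory:
   step    t(s)  obj.x    obj.z    obj.vx   obj.vz 
     50  0.2075   +0.072  +0.069  +0.282  -0.165
    101  0.4191   +0.162  +0.018  +0.570  -0.327
    151  0.6266   +0.310  -0.065  +0.855  -0.478


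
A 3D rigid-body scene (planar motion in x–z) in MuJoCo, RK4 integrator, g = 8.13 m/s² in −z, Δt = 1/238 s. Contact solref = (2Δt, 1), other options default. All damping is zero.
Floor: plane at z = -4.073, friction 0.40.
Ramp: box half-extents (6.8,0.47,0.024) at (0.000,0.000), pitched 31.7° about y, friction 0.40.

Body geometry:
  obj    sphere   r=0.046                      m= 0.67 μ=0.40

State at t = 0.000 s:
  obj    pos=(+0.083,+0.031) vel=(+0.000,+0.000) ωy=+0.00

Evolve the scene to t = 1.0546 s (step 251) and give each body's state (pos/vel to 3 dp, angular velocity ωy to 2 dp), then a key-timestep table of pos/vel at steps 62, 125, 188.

State at t = 1.0546 s:
  obj    pos=(+1.527,-0.861) vel=(+2.738,-1.691) ωy=+69.95

Key-timestep trajectory:
   step    t(s)  obj.x    obj.z    obj.vx   obj.vz 
     62  0.2605   +0.171  -0.023  +0.676  -0.418
    125  0.5252   +0.441  -0.190  +1.364  -0.842
    188  0.7899   +0.893  -0.469  +2.051  -1.267


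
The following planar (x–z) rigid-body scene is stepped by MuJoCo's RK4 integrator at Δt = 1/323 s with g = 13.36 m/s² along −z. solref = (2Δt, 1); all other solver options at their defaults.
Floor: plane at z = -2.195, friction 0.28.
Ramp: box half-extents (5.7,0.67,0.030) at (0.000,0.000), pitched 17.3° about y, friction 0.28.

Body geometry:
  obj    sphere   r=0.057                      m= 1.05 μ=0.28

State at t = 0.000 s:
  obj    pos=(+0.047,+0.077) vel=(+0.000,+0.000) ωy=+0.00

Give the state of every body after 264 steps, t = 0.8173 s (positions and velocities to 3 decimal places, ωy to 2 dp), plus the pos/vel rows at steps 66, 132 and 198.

State at t = 0.8173 s:
  obj    pos=(+0.952,-0.205) vel=(+2.215,-0.690) ωy=+40.69

Key-timestep trajectory:
   step    t(s)  obj.x    obj.z    obj.vx   obj.vz 
     66  0.2043   +0.103  +0.059  +0.554  -0.172
    132  0.4087   +0.273  +0.006  +1.107  -0.345
    198  0.6130   +0.556  -0.082  +1.661  -0.517


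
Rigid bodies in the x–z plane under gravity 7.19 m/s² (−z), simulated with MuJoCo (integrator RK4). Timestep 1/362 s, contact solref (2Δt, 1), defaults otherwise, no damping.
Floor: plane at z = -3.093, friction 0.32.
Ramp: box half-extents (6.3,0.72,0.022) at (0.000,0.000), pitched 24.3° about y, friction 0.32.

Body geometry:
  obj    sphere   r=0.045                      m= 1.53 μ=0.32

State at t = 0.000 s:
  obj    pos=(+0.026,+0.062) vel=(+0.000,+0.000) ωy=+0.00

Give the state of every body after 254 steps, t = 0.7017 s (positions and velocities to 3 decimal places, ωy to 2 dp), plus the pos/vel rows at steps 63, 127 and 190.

State at t = 0.7017 s:
  obj    pos=(+0.500,-0.152) vel=(+1.352,-0.610) ωy=+32.95

Key-timestep trajectory:
   step    t(s)  obj.x    obj.z    obj.vx   obj.vz 
     63  0.1740   +0.055  +0.049  +0.335  -0.151
    127  0.3508   +0.145  +0.008  +0.676  -0.305
    190  0.5249   +0.291  -0.058  +1.011  -0.456


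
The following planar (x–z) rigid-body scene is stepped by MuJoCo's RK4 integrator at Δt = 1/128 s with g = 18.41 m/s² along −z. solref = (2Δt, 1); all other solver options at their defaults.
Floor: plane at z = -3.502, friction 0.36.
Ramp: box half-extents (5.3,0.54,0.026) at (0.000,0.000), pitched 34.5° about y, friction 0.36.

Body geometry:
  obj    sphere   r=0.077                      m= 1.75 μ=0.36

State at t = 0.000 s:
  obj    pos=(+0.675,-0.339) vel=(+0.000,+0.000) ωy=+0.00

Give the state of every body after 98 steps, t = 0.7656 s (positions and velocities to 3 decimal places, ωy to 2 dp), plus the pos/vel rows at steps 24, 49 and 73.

State at t = 0.7656 s:
  obj    pos=(+2.474,-1.576) vel=(+4.700,-3.230) ωy=+74.03

Key-timestep trajectory:
   step    t(s)  obj.x    obj.z    obj.vx   obj.vz 
     24  0.1875   +0.783  -0.413  +1.152  -0.791
     49  0.3828   +1.125  -0.648  +2.350  -1.615
     73  0.5703   +1.674  -1.025  +3.501  -2.406


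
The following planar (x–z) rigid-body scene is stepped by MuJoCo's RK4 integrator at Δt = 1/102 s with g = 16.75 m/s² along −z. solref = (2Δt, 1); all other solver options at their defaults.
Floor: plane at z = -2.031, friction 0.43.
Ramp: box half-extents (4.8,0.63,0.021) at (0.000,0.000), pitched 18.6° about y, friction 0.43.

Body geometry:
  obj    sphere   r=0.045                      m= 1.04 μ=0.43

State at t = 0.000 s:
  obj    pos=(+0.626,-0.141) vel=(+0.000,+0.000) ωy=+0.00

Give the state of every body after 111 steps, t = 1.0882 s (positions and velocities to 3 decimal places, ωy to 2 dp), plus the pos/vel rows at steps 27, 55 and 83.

State at t = 1.0882 s:
  obj    pos=(+2.767,-0.862) vel=(+3.934,-1.324) ωy=+92.28

Key-timestep trajectory:
   step    t(s)  obj.x    obj.z    obj.vx   obj.vz 
     27  0.2647   +0.753  -0.184  +0.957  -0.322
     55  0.5392   +1.152  -0.318  +1.949  -0.656
     83  0.8137   +1.823  -0.544  +2.942  -0.990


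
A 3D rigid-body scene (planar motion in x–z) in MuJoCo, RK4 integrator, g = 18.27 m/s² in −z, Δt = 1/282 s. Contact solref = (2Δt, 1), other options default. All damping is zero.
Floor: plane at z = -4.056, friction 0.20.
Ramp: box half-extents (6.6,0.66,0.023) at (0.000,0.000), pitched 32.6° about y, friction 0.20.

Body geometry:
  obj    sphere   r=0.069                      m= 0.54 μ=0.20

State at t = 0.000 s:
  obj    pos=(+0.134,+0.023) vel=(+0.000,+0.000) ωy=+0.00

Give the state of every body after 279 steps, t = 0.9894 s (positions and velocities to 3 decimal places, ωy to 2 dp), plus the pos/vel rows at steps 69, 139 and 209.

State at t = 0.9894 s:
  obj    pos=(+3.034,-1.831) vel=(+5.861,-3.748) ωy=+100.79

Key-timestep trajectory:
   step    t(s)  obj.x    obj.z    obj.vx   obj.vz 
     69  0.2447   +0.312  -0.090  +1.450  -0.927
    139  0.4929   +0.854  -0.437  +2.920  -1.867
    209  0.7411   +1.761  -1.017  +4.390  -2.808


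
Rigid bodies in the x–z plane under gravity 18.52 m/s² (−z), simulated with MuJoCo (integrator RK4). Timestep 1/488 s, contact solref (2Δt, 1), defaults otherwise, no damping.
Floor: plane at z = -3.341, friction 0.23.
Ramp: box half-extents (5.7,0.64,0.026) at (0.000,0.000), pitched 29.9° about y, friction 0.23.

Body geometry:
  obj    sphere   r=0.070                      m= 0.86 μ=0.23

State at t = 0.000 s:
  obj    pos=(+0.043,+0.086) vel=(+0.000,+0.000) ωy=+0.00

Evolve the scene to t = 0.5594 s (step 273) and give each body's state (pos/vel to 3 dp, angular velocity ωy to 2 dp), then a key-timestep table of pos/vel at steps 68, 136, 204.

State at t = 0.5594 s:
  obj    pos=(+0.938,-0.428) vel=(+3.198,-1.839) ωy=+52.69

Key-timestep trajectory:
   step    t(s)  obj.x    obj.z    obj.vx   obj.vz 
     68  0.1393   +0.099  +0.054  +0.797  -0.458
    136  0.2787   +0.265  -0.042  +1.593  -0.916
    204  0.4180   +0.543  -0.201  +2.390  -1.374


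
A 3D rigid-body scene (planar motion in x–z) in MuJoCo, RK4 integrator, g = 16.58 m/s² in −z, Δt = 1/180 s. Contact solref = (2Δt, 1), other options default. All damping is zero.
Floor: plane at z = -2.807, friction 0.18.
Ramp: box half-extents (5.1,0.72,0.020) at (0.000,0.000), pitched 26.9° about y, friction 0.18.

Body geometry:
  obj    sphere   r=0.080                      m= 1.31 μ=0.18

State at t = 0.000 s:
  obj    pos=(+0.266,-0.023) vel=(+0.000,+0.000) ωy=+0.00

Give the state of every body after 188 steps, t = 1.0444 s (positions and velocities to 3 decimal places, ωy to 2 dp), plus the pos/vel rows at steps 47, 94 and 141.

State at t = 1.0444 s:
  obj    pos=(+2.873,-1.345) vel=(+4.991,-2.532) ωy=+69.93

Key-timestep trajectory:
   step    t(s)  obj.x    obj.z    obj.vx   obj.vz 
     47  0.2611   +0.429  -0.106  +1.248  -0.633
     94  0.5222   +0.918  -0.354  +2.496  -1.266
    141  0.7833   +1.733  -0.767  +3.744  -1.899


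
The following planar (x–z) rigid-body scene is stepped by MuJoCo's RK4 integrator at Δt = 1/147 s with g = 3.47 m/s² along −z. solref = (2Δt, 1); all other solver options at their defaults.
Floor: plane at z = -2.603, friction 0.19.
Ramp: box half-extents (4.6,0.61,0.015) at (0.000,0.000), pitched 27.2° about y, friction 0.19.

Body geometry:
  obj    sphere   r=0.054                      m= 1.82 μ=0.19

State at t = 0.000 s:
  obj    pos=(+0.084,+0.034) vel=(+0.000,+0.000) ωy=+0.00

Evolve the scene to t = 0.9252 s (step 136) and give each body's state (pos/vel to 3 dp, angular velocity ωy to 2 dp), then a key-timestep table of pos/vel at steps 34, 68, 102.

State at t = 0.9252 s:
  obj    pos=(+0.516,-0.187) vel=(+0.932,-0.479) ωy=+19.40

Key-timestep trajectory:
   step    t(s)  obj.x    obj.z    obj.vx   obj.vz 
     34  0.2313   +0.111  +0.020  +0.233  -0.120
     68  0.4626   +0.192  -0.021  +0.466  -0.240
    102  0.6939   +0.327  -0.090  +0.699  -0.359


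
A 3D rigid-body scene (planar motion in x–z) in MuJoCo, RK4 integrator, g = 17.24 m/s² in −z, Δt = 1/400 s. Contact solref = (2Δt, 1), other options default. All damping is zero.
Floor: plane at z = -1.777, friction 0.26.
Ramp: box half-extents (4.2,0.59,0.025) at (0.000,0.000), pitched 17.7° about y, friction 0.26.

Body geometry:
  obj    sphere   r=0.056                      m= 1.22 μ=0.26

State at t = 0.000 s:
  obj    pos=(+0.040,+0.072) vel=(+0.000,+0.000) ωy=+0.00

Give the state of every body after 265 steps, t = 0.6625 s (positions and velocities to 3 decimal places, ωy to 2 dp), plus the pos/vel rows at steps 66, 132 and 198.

State at t = 0.6625 s:
  obj    pos=(+0.823,-0.178) vel=(+2.363,-0.754) ωy=+44.29

Key-timestep trajectory:
   step    t(s)  obj.x    obj.z    obj.vx   obj.vz 
     66  0.1650   +0.089  +0.057  +0.589  -0.188
    132  0.3300   +0.234  +0.010  +1.177  -0.376
    198  0.4950   +0.477  -0.067  +1.766  -0.563


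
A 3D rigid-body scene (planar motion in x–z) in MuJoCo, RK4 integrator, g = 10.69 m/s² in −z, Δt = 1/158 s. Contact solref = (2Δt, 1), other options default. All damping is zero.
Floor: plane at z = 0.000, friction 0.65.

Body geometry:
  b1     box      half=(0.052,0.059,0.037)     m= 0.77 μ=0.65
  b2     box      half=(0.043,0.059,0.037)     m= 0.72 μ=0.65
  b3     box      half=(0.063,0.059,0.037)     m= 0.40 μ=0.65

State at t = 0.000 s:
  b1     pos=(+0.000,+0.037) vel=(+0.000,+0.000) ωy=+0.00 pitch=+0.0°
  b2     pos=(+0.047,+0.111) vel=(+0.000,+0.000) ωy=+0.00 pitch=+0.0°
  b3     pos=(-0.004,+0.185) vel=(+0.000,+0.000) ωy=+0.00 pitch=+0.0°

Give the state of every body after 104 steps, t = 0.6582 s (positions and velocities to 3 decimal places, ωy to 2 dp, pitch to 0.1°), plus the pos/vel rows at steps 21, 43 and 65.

State at t = 0.6582 s:
  b1     pos=(+0.000,+0.037) vel=(+0.000,+0.000) ωy=+0.00 pitch=+0.0°
  b2     pos=(+0.047,+0.111) vel=(+0.000,+0.000) ωy=+0.00 pitch=+0.1°
  b3     pos=(-0.149,+0.037) vel=(+0.000,+0.000) ωy=+0.00 pitch=+180.0°

Key-timestep trajectory:
   step    t(s)  b1.x    b1.z    b1.vx   b1.vz   b2.x    b2.z    b2.vx   b2.vz   b3.x    b3.z    b3.vx   b3.vz 
     21  0.1329   +0.000  +0.037  +0.000  +0.000   +0.047  +0.111  +0.001  +0.000   -0.014  +0.181  -0.168  -0.081
     43  0.2722   +0.000  +0.037  +0.000  +0.000   +0.047  +0.111  +0.000  +0.000   -0.053  +0.140  -0.533  -0.134
     65  0.4114   +0.000  +0.037  +0.000  +0.000   +0.047  +0.111  +0.000  +0.000   -0.133  +0.067  -0.582  -1.177


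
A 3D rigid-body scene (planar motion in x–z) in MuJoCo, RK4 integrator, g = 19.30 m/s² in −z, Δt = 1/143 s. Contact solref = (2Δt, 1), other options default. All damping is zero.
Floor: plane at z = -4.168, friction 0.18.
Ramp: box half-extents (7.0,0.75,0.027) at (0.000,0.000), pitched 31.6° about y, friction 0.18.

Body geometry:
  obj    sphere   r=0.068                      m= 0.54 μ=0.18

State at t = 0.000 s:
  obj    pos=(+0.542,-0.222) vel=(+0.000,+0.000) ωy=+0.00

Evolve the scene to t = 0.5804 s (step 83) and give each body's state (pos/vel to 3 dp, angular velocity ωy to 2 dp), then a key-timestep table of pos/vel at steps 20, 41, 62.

State at t = 0.5804 s:
  obj    pos=(+1.579,-0.860) vel=(+3.572,-2.198) ωy=+61.61

Key-timestep trajectory:
   step    t(s)  obj.x    obj.z    obj.vx   obj.vz 
     20  0.1399   +0.602  -0.259  +0.862  -0.530
     41  0.2867   +0.795  -0.378  +1.765  -1.086
     62  0.4336   +1.121  -0.578  +2.669  -1.642


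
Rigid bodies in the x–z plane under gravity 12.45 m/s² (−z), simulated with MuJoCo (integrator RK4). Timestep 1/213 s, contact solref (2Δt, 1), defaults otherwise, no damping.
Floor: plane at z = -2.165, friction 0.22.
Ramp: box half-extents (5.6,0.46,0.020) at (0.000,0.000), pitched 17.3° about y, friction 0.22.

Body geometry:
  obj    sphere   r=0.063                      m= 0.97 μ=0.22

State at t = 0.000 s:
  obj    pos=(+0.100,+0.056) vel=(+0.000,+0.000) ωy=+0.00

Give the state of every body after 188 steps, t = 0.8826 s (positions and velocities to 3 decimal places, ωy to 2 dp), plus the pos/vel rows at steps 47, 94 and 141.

State at t = 0.8826 s:
  obj    pos=(+1.084,-0.251) vel=(+2.229,-0.694) ωy=+37.04

Key-timestep trajectory:
   step    t(s)  obj.x    obj.z    obj.vx   obj.vz 
     47  0.2207   +0.161  +0.037  +0.557  -0.174
     94  0.4413   +0.346  -0.021  +1.114  -0.347
    141  0.6620   +0.653  -0.117  +1.671  -0.521


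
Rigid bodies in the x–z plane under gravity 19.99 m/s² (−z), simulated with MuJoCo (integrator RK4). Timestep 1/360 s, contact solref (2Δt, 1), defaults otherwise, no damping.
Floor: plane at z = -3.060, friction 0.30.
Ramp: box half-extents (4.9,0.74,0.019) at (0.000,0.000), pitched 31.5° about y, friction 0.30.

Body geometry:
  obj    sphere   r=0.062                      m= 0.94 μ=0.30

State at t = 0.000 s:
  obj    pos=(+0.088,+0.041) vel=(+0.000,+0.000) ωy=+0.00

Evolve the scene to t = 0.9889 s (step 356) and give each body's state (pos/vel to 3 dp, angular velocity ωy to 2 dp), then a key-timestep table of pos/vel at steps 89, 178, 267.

State at t = 0.9889 s:
  obj    pos=(+3.199,-1.865) vel=(+6.291,-3.855) ωy=+118.98

Key-timestep trajectory:
   step    t(s)  obj.x    obj.z    obj.vx   obj.vz 
     89  0.2472   +0.282  -0.078  +1.573  -0.964
    178  0.4944   +0.866  -0.436  +3.145  -1.928
    267  0.7417   +1.838  -1.031  +4.718  -2.891


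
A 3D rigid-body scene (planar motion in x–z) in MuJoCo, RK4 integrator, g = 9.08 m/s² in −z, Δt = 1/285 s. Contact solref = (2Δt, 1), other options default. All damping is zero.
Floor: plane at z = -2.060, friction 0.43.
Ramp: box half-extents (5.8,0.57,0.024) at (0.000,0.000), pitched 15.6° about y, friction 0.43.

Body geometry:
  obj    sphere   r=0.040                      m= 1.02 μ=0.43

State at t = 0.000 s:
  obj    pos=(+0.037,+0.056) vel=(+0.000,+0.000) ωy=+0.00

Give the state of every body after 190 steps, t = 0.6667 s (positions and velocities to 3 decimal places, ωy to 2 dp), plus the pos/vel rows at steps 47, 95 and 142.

State at t = 0.6667 s:
  obj    pos=(+0.410,-0.048) vel=(+1.120,-0.313) ωy=+29.06

Key-timestep trajectory:
   step    t(s)  obj.x    obj.z    obj.vx   obj.vz 
     47  0.1649   +0.060  +0.050  +0.277  -0.077
     95  0.3333   +0.130  +0.030  +0.560  -0.156
    142  0.4982   +0.246  -0.002  +0.837  -0.234


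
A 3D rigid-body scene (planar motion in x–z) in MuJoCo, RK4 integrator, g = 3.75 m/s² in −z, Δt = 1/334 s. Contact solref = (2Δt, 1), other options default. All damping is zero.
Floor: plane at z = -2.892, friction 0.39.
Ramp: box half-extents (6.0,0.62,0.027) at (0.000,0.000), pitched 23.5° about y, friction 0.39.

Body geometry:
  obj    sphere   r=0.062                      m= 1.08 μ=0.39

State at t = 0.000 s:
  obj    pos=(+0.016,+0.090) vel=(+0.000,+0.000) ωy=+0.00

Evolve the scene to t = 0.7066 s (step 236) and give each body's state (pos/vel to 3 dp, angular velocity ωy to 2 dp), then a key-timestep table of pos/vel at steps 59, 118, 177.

State at t = 0.7066 s:
  obj    pos=(+0.261,-0.016) vel=(+0.692,-0.301) ωy=+12.17

Key-timestep trajectory:
   step    t(s)  obj.x    obj.z    obj.vx   obj.vz 
     59  0.1766   +0.031  +0.083  +0.173  -0.075
    118  0.3533   +0.077  +0.063  +0.346  -0.150
    177  0.5299   +0.154  +0.030  +0.519  -0.226


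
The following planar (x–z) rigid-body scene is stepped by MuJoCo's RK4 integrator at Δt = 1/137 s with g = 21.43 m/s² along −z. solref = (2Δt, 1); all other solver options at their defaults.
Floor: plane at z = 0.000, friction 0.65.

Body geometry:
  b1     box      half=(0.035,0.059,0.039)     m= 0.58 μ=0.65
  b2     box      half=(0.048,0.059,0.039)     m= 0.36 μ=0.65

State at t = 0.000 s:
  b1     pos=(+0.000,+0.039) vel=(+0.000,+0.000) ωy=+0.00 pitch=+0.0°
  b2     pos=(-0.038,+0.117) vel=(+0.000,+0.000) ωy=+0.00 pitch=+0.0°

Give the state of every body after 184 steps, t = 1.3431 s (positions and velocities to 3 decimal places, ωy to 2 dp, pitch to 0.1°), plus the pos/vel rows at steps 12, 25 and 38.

State at t = 1.3431 s:
  b1     pos=(+0.000,+0.039) vel=(+0.000,+0.000) ωy=+0.00 pitch=+0.0°
  b2     pos=(-0.086,+0.048) vel=(+0.000,+0.000) ωy=+0.00 pitch=-90.0°

Key-timestep trajectory:
   step    t(s)  b1.x    b1.z    b1.vx   b1.vz   b2.x    b2.z    b2.vx   b2.vz 
     12  0.0876   +0.000  +0.039  +0.000  +0.001   -0.042  +0.116  -0.109  -0.016
     25  0.1825   +0.000  +0.039  +0.001  +0.000   -0.066  +0.103  -0.396  -0.456
     38  0.2774   +0.000  +0.039  +0.000  +0.000   -0.087  +0.045  +0.051  +0.125


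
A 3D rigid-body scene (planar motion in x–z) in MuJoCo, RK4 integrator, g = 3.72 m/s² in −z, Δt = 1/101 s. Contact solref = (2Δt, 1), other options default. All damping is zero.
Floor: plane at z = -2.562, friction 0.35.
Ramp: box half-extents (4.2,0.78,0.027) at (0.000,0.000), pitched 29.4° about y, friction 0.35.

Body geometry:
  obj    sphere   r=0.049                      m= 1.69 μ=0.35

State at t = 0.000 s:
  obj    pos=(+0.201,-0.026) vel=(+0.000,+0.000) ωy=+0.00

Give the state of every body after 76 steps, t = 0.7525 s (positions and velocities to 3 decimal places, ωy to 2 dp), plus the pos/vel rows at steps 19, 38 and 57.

State at t = 0.7525 s:
  obj    pos=(+0.523,-0.207) vel=(+0.855,-0.482) ωy=+20.02

Key-timestep trajectory:
   step    t(s)  obj.x    obj.z    obj.vx   obj.vz 
     19  0.1881   +0.221  -0.037  +0.214  -0.121
     38  0.3762   +0.281  -0.071  +0.428  -0.241
     57  0.5644   +0.382  -0.128  +0.641  -0.361


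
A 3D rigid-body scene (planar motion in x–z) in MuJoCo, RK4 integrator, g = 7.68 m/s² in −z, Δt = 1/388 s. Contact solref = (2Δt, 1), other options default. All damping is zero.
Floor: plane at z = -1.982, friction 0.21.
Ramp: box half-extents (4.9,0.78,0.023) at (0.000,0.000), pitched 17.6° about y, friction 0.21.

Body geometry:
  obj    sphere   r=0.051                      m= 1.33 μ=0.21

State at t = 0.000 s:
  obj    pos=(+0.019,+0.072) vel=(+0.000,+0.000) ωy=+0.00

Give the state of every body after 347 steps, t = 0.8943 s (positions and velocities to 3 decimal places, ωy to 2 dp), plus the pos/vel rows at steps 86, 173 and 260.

State at t = 0.8943 s:
  obj    pos=(+0.651,-0.129) vel=(+1.414,-0.449) ωy=+29.08

Key-timestep trajectory:
   step    t(s)  obj.x    obj.z    obj.vx   obj.vz 
     86  0.2216   +0.058  +0.059  +0.350  -0.111
    173  0.4459   +0.176  +0.022  +0.705  -0.224
    260  0.6701   +0.374  -0.041  +1.060  -0.336


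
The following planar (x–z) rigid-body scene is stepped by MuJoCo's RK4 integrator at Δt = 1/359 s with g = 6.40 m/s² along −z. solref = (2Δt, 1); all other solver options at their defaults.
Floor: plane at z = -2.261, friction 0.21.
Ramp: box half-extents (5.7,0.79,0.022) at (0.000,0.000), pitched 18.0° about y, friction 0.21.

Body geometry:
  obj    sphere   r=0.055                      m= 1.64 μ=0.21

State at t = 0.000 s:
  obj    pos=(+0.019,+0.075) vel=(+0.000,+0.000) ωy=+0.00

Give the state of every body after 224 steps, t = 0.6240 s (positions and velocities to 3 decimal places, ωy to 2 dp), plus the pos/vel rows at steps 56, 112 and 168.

State at t = 0.6240 s:
  obj    pos=(+0.281,-0.010) vel=(+0.838,-0.272) ωy=+16.02

Key-timestep trajectory:
   step    t(s)  obj.x    obj.z    obj.vx   obj.vz 
     56  0.1560   +0.035  +0.069  +0.210  -0.068
    112  0.3120   +0.084  +0.054  +0.419  -0.136
    168  0.4680   +0.166  +0.027  +0.629  -0.204


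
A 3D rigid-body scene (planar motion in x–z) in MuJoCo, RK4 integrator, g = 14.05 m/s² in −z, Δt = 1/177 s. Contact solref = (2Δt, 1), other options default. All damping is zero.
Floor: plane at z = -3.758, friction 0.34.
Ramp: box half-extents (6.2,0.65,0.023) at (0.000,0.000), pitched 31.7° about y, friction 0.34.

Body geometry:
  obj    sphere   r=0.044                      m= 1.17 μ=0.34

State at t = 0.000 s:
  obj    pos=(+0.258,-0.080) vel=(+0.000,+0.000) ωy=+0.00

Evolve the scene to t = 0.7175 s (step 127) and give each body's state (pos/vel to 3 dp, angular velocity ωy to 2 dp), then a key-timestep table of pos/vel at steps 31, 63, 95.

State at t = 0.7175 s:
  obj    pos=(+1.413,-0.794) vel=(+3.219,-1.988) ωy=+85.97

Key-timestep trajectory:
   step    t(s)  obj.x    obj.z    obj.vx   obj.vz 
     31  0.1751   +0.327  -0.123  +0.786  -0.485
     63  0.3559   +0.542  -0.256  +1.597  -0.986
     95  0.5367   +0.904  -0.480  +2.408  -1.487


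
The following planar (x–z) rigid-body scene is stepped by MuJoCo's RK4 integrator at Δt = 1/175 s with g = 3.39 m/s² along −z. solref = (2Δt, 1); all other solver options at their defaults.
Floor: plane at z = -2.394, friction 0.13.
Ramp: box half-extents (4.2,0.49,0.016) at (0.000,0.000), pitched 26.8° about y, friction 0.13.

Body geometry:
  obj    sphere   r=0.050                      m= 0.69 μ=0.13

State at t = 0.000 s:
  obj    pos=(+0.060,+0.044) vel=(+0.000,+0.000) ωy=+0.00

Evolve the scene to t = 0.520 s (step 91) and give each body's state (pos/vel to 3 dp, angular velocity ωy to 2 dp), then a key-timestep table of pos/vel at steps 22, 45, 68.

State at t = 0.520 s:
  obj    pos=(+0.197,-0.026) vel=(+0.527,-0.266) ωy=+10.22

Key-timestep trajectory:
   step    t(s)  obj.x    obj.z    obj.vx   obj.vz 
     22  0.1257   +0.068  +0.040  +0.129  -0.062
     45  0.2571   +0.093  +0.027  +0.259  -0.136
     68  0.3886   +0.136  +0.005  +0.395  -0.195


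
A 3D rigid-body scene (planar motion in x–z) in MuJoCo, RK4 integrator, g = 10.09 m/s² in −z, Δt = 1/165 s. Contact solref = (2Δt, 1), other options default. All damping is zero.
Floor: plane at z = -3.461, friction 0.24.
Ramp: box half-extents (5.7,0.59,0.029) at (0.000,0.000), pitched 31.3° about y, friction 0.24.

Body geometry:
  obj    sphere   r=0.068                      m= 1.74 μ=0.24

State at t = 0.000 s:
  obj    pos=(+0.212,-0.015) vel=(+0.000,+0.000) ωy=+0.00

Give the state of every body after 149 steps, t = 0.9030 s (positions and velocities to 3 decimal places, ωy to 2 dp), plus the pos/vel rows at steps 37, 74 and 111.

State at t = 0.9030 s:
  obj    pos=(+1.517,-0.809) vel=(+2.889,-1.757) ωy=+49.70

Key-timestep trajectory:
   step    t(s)  obj.x    obj.z    obj.vx   obj.vz 
     37  0.2242   +0.292  -0.064  +0.718  -0.436
     74  0.4485   +0.534  -0.211  +1.435  -0.873
    111  0.6727   +0.936  -0.456  +2.153  -1.309


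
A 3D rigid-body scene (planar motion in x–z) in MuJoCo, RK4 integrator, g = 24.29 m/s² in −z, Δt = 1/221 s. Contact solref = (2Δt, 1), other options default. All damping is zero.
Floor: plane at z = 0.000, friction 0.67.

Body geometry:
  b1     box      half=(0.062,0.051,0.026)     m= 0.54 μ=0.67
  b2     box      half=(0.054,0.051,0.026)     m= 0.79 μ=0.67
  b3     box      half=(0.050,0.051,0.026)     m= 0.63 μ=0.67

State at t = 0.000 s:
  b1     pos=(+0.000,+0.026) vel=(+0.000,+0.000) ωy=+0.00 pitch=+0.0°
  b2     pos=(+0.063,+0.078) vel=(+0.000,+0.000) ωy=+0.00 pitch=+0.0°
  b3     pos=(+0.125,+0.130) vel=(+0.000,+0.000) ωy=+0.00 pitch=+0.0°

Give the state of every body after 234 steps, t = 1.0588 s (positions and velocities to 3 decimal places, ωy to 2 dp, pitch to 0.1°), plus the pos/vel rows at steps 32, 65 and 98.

State at t = 1.0588 s:
  b1     pos=(+0.000,+0.026) vel=(+0.000,+0.000) ωy=+0.00 pitch=+0.0°
  b2     pos=(+0.113,+0.054) vel=(+0.000,+0.000) ωy=+0.00 pitch=+90.0°
  b3     pos=(+0.210,+0.050) vel=(+0.000,+0.000) ωy=+0.00 pitch=+90.0°

Key-timestep trajectory:
   step    t(s)  b1.x    b1.z    b1.vx   b1.vz   b2.x    b2.z    b2.vx   b2.vz   b3.x    b3.z    b3.vx   b3.vz 
     32  0.1448   +0.000  +0.026  +0.000  +0.000   +0.096  +0.058  +0.525  +0.029   +0.174  +0.054  +0.087  +0.136
     65  0.2941   +0.000  +0.026  +0.000  +0.000   +0.111  +0.054  -0.062  +0.058   +0.220  +0.054  +0.151  +0.068
     98  0.4434   +0.000  +0.026  +0.000  +0.000   +0.113  +0.054  +0.000  +0.000   +0.206  +0.052  +0.052  -0.010


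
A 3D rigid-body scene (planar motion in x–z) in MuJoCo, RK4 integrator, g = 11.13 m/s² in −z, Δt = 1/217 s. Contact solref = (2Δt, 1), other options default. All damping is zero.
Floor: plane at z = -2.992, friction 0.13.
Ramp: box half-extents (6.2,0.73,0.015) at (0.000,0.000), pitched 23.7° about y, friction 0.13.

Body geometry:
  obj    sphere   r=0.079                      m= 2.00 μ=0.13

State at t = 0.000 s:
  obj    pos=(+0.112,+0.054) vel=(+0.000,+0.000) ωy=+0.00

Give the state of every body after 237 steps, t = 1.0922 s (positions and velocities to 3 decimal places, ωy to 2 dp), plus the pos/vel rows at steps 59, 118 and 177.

State at t = 1.0922 s:
  obj    pos=(+1.857,-0.713) vel=(+3.196,-1.403) ωy=+44.17

Key-timestep trajectory:
   step    t(s)  obj.x    obj.z    obj.vx   obj.vz 
     59  0.2719   +0.220  +0.006  +0.796  -0.349
    118  0.5438   +0.545  -0.136  +1.591  -0.699
    177  0.8157   +1.085  -0.374  +2.387  -1.048
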